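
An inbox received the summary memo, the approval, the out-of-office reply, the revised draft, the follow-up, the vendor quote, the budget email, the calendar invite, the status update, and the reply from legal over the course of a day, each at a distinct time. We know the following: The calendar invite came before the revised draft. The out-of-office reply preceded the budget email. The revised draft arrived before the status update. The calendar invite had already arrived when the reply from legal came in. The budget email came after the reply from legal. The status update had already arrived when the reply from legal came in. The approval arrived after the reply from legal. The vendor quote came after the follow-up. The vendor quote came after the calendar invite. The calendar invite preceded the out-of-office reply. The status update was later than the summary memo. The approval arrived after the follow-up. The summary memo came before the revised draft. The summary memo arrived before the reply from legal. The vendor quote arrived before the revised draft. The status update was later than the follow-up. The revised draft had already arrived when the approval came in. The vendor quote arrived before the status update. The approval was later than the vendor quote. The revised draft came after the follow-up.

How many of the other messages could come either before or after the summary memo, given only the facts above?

Forced after the summary memo: the approval, the budget email, the reply from legal, the revised draft, and the status update.
That leaves the calendar invite, the follow-up, the out-of-office reply, and the vendor quote with no forced order relative to the summary memo — 4.

4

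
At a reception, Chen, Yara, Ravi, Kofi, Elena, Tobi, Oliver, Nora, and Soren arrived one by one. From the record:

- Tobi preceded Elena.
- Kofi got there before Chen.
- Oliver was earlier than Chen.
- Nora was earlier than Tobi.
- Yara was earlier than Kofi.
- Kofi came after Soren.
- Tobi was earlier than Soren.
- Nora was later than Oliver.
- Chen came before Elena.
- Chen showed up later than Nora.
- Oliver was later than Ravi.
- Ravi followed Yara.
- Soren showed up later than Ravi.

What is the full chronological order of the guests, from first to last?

Yara, Ravi, Oliver, Nora, Tobi, Soren, Kofi, Chen, Elena

The constraints fix every adjacent pair, so only one ordering works:
Yara → Ravi → Oliver → Nora → Tobi → Soren → Kofi → Chen → Elena.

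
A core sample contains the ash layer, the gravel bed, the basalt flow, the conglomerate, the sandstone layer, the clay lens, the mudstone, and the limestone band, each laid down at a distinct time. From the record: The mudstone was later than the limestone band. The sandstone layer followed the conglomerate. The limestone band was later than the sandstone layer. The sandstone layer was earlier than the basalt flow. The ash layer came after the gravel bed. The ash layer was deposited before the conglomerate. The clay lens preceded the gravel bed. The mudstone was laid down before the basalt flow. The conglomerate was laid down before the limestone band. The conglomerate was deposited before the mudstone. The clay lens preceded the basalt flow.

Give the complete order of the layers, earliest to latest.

The constraints fix every adjacent pair, so only one ordering works:
the clay lens → the gravel bed → the ash layer → the conglomerate → the sandstone layer → the limestone band → the mudstone → the basalt flow.

the clay lens, the gravel bed, the ash layer, the conglomerate, the sandstone layer, the limestone band, the mudstone, the basalt flow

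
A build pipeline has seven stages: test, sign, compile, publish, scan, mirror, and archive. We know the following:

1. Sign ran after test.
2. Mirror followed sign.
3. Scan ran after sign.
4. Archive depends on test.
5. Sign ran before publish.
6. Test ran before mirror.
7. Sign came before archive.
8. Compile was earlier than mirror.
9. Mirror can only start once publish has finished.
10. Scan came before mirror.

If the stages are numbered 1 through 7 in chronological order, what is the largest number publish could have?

6

Publish must come before mirror — 1 stage forced after it.
Everything else can be placed before publish in some valid order, so publish can sit as late as position 7 − 1 = 6.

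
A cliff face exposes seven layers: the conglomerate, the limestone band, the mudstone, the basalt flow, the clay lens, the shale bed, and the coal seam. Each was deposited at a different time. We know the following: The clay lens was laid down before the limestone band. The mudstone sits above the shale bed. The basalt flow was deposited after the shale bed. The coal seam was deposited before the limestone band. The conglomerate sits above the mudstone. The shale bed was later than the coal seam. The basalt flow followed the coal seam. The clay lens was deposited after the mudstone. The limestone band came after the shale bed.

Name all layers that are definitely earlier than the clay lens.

the coal seam, the mudstone, the shale bed

Directly stated before the clay lens: the mudstone.
The coal seam reaches the clay lens via the coal seam → the shale bed → the mudstone → the clay lens.
The shale bed reaches the clay lens via the shale bed → the mudstone → the clay lens.
No chain forces the limestone band (or any of the others) ahead of the clay lens.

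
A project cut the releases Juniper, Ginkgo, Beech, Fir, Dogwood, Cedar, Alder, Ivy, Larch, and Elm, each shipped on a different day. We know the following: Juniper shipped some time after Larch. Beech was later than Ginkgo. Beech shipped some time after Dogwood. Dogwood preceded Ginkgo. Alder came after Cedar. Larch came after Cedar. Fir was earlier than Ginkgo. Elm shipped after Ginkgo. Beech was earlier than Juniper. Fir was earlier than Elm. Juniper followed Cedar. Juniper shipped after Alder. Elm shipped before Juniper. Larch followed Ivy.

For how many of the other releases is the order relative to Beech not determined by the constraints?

5

Forced before Beech: Dogwood, Fir, and Ginkgo; forced after Beech: Juniper.
That leaves Alder, Cedar, Elm, Ivy, and Larch with no forced order relative to Beech — 5.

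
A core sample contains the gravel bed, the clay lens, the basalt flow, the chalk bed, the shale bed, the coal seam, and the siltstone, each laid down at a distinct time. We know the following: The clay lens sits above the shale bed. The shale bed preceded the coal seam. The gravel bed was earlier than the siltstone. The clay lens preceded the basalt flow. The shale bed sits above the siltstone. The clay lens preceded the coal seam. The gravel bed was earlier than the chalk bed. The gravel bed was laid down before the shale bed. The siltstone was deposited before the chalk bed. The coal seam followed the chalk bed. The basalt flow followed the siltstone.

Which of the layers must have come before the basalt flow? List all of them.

the clay lens, the gravel bed, the shale bed, the siltstone

Directly stated before the basalt flow: the clay lens and the siltstone.
The gravel bed reaches the basalt flow via the gravel bed → the siltstone → the basalt flow.
The shale bed reaches the basalt flow via the shale bed → the clay lens → the basalt flow.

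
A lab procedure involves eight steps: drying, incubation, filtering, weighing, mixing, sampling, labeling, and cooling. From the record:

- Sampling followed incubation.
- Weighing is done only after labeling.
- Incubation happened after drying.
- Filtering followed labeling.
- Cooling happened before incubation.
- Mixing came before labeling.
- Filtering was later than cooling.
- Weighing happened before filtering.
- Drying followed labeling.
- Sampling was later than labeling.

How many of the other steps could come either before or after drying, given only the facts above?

Forced before drying: labeling and mixing; forced after drying: incubation and sampling.
That leaves cooling, filtering, and weighing with no forced order relative to drying — 3.

3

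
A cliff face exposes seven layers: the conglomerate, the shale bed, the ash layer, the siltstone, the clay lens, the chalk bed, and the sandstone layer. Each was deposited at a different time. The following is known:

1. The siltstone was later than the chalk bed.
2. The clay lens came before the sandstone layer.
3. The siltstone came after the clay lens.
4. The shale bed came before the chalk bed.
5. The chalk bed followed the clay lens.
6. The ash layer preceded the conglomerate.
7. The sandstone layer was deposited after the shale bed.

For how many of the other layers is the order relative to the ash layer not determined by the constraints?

5

Forced after the ash layer: the conglomerate.
That leaves the chalk bed, the clay lens, the sandstone layer, the shale bed, and the siltstone with no forced order relative to the ash layer — 5.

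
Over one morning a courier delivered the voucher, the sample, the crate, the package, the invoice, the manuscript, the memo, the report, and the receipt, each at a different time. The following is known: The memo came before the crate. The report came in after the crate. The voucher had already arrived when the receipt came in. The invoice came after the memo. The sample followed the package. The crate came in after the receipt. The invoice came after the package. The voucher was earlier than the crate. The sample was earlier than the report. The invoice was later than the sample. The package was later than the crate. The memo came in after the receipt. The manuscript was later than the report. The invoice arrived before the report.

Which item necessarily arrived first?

The voucher has a chain of constraints placing it before every other item, so the voucher must be first.

the voucher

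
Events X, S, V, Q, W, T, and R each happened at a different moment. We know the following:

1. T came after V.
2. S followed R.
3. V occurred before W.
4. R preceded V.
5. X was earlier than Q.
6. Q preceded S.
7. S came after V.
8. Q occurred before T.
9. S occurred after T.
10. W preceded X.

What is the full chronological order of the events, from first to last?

R, V, W, X, Q, T, S

The constraints fix every adjacent pair, so only one ordering works:
R → V → W → X → Q → T → S.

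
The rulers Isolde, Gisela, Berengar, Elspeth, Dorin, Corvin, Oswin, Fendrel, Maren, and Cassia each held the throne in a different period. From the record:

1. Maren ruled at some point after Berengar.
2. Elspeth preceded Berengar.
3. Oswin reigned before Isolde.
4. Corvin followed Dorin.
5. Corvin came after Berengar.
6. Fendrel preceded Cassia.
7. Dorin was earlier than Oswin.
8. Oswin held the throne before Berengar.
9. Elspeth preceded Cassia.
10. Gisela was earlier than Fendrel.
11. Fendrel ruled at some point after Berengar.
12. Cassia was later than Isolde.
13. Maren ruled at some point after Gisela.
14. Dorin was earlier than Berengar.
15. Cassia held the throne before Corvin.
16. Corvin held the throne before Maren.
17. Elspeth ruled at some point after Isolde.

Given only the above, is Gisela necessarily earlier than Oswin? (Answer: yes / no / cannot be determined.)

No chain of stated constraints runs from Gisela to Oswin, and none runs from Oswin to Gisela either.
So the relative order of Gisela and Oswin is not fixed by the given facts.

cannot be determined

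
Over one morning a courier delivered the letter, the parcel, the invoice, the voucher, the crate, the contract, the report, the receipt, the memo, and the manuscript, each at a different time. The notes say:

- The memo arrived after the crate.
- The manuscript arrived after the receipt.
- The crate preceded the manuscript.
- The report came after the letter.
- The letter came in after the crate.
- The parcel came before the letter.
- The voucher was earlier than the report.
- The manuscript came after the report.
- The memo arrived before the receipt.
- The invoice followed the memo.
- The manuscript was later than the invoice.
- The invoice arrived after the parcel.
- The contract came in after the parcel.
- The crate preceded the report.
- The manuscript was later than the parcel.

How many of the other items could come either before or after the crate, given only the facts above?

Forced after the crate: the invoice, the letter, the manuscript, the memo, the receipt, and the report.
That leaves the contract, the parcel, and the voucher with no forced order relative to the crate — 3.

3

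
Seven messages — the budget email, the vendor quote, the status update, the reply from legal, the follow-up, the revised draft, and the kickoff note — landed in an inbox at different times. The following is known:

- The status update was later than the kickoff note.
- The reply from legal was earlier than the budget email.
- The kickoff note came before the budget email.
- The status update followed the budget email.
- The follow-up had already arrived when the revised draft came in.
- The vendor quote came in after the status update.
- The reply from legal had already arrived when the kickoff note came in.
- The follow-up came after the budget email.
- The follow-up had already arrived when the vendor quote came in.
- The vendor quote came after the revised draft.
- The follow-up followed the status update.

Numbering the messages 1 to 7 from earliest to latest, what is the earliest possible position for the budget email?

The kickoff note and the reply from legal must both come before the budget email — 2 forced predecessors.
Nothing else is forced ahead of the budget email, so its earliest slot is position 2 + 1 = 3.

3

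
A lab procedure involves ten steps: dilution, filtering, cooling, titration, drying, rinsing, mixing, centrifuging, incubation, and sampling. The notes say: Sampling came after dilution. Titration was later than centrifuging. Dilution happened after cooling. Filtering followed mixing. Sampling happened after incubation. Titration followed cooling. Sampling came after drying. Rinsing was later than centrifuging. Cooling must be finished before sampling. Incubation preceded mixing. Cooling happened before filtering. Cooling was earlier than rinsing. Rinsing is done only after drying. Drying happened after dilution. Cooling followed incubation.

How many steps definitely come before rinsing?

Directly stated before rinsing: centrifuging, cooling, and drying.
Dilution reaches rinsing via dilution → drying → rinsing.
Incubation reaches rinsing via incubation → cooling → rinsing.
No chain forces mixing (or any of the others) ahead of rinsing.
That's centrifuging, cooling, dilution, drying, and incubation — 5 in all.

5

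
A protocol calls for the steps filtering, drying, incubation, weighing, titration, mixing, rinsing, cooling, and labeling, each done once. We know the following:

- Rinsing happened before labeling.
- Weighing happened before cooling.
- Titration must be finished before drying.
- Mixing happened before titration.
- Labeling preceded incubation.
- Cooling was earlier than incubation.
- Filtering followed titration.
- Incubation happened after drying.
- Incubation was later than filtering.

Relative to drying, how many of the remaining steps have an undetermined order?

Forced before drying: mixing and titration; forced after drying: incubation.
That leaves cooling, filtering, labeling, rinsing, and weighing with no forced order relative to drying — 5.

5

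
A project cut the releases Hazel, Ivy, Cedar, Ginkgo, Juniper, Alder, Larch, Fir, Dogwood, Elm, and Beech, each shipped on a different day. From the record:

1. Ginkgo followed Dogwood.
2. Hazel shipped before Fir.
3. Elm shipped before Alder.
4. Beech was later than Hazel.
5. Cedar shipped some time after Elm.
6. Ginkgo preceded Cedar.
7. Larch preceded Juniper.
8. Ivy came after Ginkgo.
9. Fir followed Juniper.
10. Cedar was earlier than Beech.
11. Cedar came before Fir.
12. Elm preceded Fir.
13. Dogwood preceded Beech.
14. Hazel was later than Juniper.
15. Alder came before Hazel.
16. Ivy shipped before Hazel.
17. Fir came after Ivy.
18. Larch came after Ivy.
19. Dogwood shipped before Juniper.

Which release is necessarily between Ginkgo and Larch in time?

Tracing the constraints gives Ginkgo → Ivy → Larch, so Ivy sits after Ginkgo and before Larch.
No other release is forced both after Ginkgo and before Larch.

Ivy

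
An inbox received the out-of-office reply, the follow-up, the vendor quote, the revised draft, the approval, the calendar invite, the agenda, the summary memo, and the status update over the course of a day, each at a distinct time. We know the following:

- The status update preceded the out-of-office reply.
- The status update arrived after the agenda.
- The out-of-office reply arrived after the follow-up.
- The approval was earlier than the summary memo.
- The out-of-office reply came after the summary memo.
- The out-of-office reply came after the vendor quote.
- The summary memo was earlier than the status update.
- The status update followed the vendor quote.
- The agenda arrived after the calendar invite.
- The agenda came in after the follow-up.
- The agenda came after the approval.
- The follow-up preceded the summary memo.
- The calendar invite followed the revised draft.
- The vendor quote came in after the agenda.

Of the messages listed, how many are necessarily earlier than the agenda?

4

Directly stated before the agenda: the approval, the calendar invite, and the follow-up.
The revised draft reaches the agenda via the revised draft → the calendar invite → the agenda.
No chain forces the vendor quote (or any of the others) ahead of the agenda.
That's the approval, the calendar invite, the follow-up, and the revised draft — 4 in all.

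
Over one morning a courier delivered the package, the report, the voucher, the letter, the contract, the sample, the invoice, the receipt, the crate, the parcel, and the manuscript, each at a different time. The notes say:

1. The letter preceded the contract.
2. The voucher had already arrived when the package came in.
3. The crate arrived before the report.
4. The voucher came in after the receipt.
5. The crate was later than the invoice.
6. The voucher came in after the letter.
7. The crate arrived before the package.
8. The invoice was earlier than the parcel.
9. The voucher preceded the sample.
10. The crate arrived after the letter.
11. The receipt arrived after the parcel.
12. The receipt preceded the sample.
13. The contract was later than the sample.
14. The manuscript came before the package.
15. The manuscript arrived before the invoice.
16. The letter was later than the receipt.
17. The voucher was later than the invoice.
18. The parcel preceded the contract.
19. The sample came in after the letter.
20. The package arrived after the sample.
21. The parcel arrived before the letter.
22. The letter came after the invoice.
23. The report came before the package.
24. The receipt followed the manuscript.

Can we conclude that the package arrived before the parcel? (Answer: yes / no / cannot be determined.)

no

Tracing the constraints gives the parcel → the receipt → the sample → the package, so the parcel must come before the package.
That means the package cannot be before the parcel.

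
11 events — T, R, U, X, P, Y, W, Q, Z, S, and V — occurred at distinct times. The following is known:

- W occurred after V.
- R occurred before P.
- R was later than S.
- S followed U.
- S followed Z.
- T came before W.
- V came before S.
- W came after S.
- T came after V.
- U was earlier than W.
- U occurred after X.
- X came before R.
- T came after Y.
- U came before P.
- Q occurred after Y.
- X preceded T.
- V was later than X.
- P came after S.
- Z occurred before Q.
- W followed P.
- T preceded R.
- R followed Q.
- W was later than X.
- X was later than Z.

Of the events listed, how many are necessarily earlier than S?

Directly stated before S: U, V, and Z.
X reaches S via X → U → S.
No chain forces W (or any of the others) ahead of S.
That's U, V, X, and Z — 4 in all.

4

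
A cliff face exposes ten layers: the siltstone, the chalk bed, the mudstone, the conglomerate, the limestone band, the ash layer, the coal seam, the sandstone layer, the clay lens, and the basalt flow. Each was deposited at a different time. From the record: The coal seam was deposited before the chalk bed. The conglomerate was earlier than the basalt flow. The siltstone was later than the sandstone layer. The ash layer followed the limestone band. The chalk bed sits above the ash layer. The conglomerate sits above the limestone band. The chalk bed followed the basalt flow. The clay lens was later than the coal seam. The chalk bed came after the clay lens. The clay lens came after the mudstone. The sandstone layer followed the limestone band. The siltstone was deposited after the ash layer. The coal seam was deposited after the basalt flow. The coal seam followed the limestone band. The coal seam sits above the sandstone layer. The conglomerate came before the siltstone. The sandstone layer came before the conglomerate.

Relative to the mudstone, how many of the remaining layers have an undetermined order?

7

Forced after the mudstone: the chalk bed and the clay lens.
That leaves the ash layer, the basalt flow, the coal seam, the conglomerate, the limestone band, the sandstone layer, and the siltstone with no forced order relative to the mudstone — 7.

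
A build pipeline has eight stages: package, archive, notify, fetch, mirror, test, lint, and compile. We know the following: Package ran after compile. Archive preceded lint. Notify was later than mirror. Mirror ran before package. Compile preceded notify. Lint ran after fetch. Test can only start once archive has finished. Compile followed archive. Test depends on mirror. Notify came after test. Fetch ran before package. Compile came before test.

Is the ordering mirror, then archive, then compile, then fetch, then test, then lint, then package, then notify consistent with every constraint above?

Check each stated constraint against the proposed order — e.g. mirror is ahead of package; mirror is ahead of notify. Every pair is in the required order; nothing is violated.

yes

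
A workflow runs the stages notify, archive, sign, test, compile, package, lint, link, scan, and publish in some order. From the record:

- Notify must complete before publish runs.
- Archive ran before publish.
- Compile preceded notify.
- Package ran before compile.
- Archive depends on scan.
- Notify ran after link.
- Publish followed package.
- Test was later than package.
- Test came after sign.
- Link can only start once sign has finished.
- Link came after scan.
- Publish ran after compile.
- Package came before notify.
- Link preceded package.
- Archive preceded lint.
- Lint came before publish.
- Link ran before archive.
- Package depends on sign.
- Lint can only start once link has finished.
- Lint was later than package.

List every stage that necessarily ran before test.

Directly stated before test: package and sign.
Link reaches test via link → package → test.
Scan reaches test via scan → link → package → test.

link, package, scan, sign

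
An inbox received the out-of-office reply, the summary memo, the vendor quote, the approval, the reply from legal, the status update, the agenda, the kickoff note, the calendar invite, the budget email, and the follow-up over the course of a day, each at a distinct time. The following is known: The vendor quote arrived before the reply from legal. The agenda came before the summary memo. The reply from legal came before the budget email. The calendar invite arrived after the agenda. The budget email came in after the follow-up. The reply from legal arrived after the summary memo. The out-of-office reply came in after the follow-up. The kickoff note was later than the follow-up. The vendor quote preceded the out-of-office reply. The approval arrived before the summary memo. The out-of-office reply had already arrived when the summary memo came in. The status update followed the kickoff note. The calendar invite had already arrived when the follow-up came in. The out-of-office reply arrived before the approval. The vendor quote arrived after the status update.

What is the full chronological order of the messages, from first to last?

the agenda, the calendar invite, the follow-up, the kickoff note, the status update, the vendor quote, the out-of-office reply, the approval, the summary memo, the reply from legal, the budget email

The constraints fix every adjacent pair, so only one ordering works:
the agenda → the calendar invite → the follow-up → the kickoff note → the status update → the vendor quote → the out-of-office reply → the approval → the summary memo → the reply from legal → the budget email.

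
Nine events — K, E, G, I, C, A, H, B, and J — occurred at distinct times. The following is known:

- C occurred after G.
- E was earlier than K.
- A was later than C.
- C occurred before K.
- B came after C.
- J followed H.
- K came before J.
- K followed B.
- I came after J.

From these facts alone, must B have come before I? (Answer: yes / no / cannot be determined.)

yes

Chain the constraints: B → K → J → I. Each link is directly stated, so B comes before I.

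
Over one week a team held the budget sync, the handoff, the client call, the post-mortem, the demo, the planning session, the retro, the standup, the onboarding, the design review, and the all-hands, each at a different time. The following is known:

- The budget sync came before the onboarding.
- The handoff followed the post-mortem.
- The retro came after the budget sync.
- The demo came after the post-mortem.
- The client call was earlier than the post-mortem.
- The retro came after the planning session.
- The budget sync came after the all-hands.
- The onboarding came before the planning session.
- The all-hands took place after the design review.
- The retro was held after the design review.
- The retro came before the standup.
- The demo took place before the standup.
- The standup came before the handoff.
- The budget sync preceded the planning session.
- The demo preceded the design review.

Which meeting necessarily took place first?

the client call

The client call has a chain of constraints placing it before every other meeting, so the client call must be first.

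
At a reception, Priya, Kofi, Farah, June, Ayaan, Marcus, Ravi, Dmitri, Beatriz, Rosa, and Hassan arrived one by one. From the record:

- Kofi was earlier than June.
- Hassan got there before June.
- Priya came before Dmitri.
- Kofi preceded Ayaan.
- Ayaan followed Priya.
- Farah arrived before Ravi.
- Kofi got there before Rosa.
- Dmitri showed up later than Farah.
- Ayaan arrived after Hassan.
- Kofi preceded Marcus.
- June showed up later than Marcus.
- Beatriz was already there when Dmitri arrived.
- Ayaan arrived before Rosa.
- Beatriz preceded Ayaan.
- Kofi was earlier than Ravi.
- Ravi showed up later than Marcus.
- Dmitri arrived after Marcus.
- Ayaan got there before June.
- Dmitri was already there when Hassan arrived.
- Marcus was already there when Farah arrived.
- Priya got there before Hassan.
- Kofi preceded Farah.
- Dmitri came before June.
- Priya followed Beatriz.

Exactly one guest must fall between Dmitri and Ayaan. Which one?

Hassan

Tracing the constraints gives Dmitri → Hassan → Ayaan, so Hassan sits after Dmitri and before Ayaan.
No other guest is forced both after Dmitri and before Ayaan.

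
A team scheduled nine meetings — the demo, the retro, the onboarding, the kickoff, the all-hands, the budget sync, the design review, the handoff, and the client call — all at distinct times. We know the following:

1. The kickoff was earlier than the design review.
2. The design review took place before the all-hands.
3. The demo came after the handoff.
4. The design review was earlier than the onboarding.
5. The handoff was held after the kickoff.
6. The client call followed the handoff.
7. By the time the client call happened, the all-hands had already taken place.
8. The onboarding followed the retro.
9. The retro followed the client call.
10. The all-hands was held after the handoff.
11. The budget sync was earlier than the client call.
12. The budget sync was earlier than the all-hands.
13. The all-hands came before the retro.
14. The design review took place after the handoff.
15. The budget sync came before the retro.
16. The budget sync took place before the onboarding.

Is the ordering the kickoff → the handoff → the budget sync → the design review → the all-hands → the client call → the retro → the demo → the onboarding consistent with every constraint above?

yes

Check each stated constraint against the proposed order — e.g. the budget sync is ahead of the onboarding; the handoff is ahead of the demo. Every pair is in the required order; nothing is violated.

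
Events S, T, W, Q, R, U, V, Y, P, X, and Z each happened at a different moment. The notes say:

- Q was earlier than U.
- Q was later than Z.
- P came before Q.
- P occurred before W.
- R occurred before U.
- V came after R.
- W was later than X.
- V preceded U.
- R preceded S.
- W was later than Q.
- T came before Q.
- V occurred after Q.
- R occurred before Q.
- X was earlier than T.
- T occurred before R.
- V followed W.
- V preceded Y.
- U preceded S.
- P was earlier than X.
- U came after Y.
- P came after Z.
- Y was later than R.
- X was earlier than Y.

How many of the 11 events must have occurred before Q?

Directly stated before Q: P, R, T, and Z.
X reaches Q via X → T → Q.
That's P, R, T, X, and Z — 5 in all.

5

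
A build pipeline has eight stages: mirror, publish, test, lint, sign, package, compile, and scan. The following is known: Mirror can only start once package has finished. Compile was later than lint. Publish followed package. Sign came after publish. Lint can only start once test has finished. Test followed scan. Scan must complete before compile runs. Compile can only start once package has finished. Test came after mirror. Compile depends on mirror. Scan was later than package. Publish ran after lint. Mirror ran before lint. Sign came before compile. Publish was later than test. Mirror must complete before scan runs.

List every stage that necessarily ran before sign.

Directly stated before sign: publish.
Lint reaches sign via lint → publish → sign.
Mirror reaches sign via mirror → lint → publish → sign.
Package reaches sign via package → publish → sign.
Likewise scan and test each reach sign by chaining the stated constraints.
No chain forces compile ahead of sign.

lint, mirror, package, publish, scan, test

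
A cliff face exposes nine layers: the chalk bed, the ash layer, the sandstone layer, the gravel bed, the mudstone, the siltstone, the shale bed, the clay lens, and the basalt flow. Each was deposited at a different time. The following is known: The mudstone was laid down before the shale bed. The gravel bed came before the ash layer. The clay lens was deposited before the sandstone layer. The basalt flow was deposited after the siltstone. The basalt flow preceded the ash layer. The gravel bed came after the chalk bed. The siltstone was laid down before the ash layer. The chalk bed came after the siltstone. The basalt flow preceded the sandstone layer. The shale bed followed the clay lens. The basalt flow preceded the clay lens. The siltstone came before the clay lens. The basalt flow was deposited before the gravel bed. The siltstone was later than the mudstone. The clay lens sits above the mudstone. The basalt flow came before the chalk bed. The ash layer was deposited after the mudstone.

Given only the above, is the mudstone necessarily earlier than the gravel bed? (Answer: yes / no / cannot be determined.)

Chain the constraints: the mudstone → the siltstone → the chalk bed → the gravel bed. Each link is directly stated, so the mudstone comes before the gravel bed.

yes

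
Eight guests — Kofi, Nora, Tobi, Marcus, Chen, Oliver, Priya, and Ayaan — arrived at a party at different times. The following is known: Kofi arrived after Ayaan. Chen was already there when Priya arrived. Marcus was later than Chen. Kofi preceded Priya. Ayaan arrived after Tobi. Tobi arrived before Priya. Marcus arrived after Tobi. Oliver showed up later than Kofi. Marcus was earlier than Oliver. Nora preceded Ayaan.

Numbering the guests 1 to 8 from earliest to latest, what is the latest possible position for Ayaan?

Ayaan must come before Kofi, Oliver, and Priya — 3 guests forced after them.
Everything else can be placed before Ayaan in some valid order, so Ayaan can sit as late as position 8 − 3 = 5.

5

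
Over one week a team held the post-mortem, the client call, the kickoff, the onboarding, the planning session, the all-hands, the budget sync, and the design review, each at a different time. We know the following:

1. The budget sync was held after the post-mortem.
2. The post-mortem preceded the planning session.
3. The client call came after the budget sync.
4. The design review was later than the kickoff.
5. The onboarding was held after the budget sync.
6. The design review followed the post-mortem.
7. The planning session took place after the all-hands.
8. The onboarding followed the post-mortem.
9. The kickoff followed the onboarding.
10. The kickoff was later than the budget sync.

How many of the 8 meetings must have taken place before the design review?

Directly stated before the design review: the kickoff and the post-mortem.
The budget sync reaches the design review via the budget sync → the kickoff → the design review.
The onboarding reaches the design review via the onboarding → the kickoff → the design review.
No chain forces the client call (or any of the others) ahead of the design review.
That's the budget sync, the kickoff, the onboarding, and the post-mortem — 4 in all.

4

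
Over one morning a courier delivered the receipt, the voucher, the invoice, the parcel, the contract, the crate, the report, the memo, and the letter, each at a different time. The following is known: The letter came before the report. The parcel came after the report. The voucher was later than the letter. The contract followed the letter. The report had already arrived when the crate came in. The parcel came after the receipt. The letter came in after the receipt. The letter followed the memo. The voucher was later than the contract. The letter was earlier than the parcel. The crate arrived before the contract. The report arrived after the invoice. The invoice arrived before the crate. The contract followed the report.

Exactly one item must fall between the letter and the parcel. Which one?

the report

Tracing the constraints gives the letter → the report → the parcel, so the report sits after the letter and before the parcel.
No other item is forced both after the letter and before the parcel.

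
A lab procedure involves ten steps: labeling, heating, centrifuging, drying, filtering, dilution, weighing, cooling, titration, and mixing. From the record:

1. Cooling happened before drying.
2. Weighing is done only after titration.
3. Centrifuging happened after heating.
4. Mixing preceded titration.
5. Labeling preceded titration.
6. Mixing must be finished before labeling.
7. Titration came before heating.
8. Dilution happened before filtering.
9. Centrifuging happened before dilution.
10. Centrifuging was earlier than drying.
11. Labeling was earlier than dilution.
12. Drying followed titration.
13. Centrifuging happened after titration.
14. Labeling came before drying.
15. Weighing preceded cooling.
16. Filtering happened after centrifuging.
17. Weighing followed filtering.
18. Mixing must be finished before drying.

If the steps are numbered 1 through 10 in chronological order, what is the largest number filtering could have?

7

Filtering must come before cooling, drying, and weighing — 3 steps forced after it.
Everything else can be placed before filtering in some valid order, so filtering can sit as late as position 10 − 3 = 7.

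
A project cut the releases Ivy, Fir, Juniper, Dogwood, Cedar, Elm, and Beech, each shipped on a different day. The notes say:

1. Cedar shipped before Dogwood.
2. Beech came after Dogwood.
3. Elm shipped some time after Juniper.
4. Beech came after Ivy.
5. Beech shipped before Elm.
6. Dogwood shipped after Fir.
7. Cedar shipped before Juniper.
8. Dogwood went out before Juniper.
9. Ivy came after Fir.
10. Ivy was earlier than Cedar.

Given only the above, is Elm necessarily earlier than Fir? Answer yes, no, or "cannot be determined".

Tracing the constraints gives Fir → Ivy → Beech → Elm, so Fir must come before Elm.
That means Elm cannot be before Fir.

no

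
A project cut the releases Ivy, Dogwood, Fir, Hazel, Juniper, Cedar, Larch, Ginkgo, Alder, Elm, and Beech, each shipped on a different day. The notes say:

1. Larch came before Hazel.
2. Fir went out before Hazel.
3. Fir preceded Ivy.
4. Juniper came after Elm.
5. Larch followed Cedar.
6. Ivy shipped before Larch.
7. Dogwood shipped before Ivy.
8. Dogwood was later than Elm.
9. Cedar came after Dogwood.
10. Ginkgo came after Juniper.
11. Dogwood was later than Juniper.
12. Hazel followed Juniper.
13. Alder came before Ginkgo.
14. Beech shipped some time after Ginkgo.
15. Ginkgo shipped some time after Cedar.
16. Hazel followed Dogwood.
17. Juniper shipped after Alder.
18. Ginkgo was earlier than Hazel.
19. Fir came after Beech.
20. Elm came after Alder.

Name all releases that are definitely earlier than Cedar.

Alder, Dogwood, Elm, Juniper

Directly stated before Cedar: Dogwood.
Alder reaches Cedar via Alder → Juniper → Dogwood → Cedar.
Elm reaches Cedar via Elm → Dogwood → Cedar.
Juniper reaches Cedar via Juniper → Dogwood → Cedar.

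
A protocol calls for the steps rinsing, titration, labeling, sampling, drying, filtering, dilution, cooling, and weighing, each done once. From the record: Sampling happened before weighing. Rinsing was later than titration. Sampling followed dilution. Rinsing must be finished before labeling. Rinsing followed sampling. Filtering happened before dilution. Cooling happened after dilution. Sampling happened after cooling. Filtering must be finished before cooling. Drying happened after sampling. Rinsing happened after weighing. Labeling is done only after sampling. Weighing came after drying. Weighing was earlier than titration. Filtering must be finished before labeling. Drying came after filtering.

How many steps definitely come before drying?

Directly stated before drying: filtering and sampling.
Cooling reaches drying via cooling → sampling → drying.
Dilution reaches drying via dilution → sampling → drying.
No chain forces titration (or any of the others) ahead of drying.
That's cooling, dilution, filtering, and sampling — 4 in all.

4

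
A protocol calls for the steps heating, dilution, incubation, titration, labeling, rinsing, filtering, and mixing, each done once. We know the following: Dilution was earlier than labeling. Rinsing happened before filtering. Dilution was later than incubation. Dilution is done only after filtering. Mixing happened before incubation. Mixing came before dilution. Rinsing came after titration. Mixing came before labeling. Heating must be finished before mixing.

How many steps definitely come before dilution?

Directly stated before dilution: filtering, incubation, and mixing.
Heating reaches dilution via heating → mixing → dilution.
Rinsing reaches dilution via rinsing → filtering → dilution.
Titration reaches dilution via titration → rinsing → filtering → dilution.
That's filtering, heating, incubation, mixing, rinsing, and titration — 6 in all.

6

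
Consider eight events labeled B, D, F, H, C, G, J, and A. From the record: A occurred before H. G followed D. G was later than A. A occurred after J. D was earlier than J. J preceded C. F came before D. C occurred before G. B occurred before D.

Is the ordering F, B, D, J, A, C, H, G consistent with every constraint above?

yes

Check each stated constraint against the proposed order — e.g. A is ahead of G; D is ahead of G. Every pair is in the required order; nothing is violated.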